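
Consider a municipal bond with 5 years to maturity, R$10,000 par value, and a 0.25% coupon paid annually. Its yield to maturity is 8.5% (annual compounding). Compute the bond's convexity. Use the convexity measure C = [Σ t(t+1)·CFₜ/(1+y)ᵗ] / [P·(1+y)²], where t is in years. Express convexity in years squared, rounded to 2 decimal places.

With y = 0.085:
  t   CF        PV=CF/(1+0.085)^t    t·PV        t(t+1)·PV
  1        25.00        23.0415        23.0415          46.0829
  2        25.00        21.2364        42.4728         127.4183
  3        25.00        19.5727        58.7181         234.8724
  4        25.00        18.0394        72.1574         360.7871
  5    10,025.00     6,667.0804    33,335.4018     200,012.4111
  Σ                  6,748.9703    33,531.7916     200,781.5719
P = 6,748.9703.
Convexity = Σ t(t+1)·PV / [P·(1+y)²] = 200,781.5719 / (6,748.9703 × 1.177225) = 25.27126.

25.27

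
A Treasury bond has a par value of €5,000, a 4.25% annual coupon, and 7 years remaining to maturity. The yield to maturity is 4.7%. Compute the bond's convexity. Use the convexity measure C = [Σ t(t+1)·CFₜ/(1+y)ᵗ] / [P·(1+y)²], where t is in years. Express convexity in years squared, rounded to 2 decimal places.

With y = 0.047:
  t   CF        PV=CF/(1+0.047)^t    t·PV        t(t+1)·PV
  1       212.50       202.9608       202.9608         405.9217
  2       212.50       193.8499       387.6998       1,163.0994
  3       212.50       185.1479       555.4438       2,221.7753
  4       212.50       176.8366       707.3465       3,536.7324
  5       212.50       168.8984       844.4920       5,066.9519
  6       212.50       161.3165       967.8991       6,775.2938
  7     5,212.50     3,779.3690    26,455.5830     211,644.6639
  Σ                  4,868.3792    30,121.4250     230,814.4384
P = 4,868.3792.
Convexity = Σ t(t+1)·PV / [P·(1+y)²] = 230,814.4384 / (4,868.3792 × 1.096209) = 43.24991.

43.25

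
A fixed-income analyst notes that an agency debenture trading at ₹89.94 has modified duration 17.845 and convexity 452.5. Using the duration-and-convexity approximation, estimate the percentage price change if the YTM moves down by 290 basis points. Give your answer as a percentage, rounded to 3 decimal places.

+70.778%

Duration effect: -D_mod·Δy = -17.845 × (-0.029) = +0.517505
Convexity effect: ½·C·(Δy)² = 0.5 × 452.5 × (-0.029)² = +0.19027625
ΔP/P ≈ +0.517505 + 0.19027625 = +0.70778125
= +70.778125%.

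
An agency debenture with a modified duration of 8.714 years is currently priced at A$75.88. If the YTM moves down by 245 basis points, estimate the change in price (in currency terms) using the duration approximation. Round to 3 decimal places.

+A$16.200

Duration approximation: ΔP/P ≈ -D_mod · Δy = -8.714 × (-0.0245) = +0.213493.
ΔP ≈ 75.88 × (+0.213493) = +16.19984884.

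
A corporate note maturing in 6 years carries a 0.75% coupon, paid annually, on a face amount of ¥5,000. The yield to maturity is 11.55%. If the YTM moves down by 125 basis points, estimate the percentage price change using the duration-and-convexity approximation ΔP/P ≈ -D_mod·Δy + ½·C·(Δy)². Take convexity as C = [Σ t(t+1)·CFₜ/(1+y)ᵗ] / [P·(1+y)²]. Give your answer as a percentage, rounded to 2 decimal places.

+6.80%

With y = 0.1155:
  t   CF        PV=CF/(1+0.1155)^t    t·PV        t(t+1)·PV
  1        37.50        33.6172        33.6172          67.2344
  2        37.50        30.1365        60.2729         180.8187
  3        37.50        27.0161        81.0483         324.1931
  4        37.50        24.2188        96.8753         484.3764
  5        37.50        21.7112       108.5559         651.3354
  6     5,037.50     2,614.5540    15,687.3238     109,811.2668
  Σ                  2,751.2537    16,067.6934     111,519.2248
P = 2,751.2537; D_Mac = 5.84014 yrs; D_mod = 5.23544 yrs; C = 32.57466.
Duration effect: -5.23544 × (-0.0125) = +0.065443
Convexity effect: 0.5 × 32.57466 × (-0.0125)² = +0.0025449
ΔP/P ≈ +0.065443 + 0.0025449 = +0.067988 = +6.7988%.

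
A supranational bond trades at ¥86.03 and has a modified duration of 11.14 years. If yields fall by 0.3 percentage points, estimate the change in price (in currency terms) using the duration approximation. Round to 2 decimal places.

Duration approximation: ΔP/P ≈ -D_mod · Δy = -11.14 × (-0.003) = +0.033420.
ΔP ≈ 86.03 × (+0.033420) = +2.8751226.

+¥2.88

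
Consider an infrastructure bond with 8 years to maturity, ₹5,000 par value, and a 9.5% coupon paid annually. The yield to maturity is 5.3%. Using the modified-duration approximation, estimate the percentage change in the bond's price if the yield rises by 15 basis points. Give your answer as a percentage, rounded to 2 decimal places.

Periodic yield y = 0.053. Modified duration first:
  t   CF        PV=CF/(1+0.053)^t    t·PV
  1       475.00       451.0921       451.0921
  2       475.00       428.3876       856.7752
  3       475.00       406.8258     1,220.4774
  4       475.00       386.3493     1,545.3972
  5       475.00       366.9034     1,834.5171
  6       475.00       348.4363     2,090.6177
  7       475.00       330.8987     2,316.2906
  8     5,475.00     3,622.0726    28,976.5810
  Σ                  6,340.9658    39,291.7483
P = 6,340.9658; D_Mac = 6.19649 yrs; D_mod = 6.19649/(1+0.053) = 5.88461 yrs.
ΔP/P ≈ -D_mod · Δy = -5.88461 × (+0.0015) = -0.008827 = -0.8827%.

-0.88%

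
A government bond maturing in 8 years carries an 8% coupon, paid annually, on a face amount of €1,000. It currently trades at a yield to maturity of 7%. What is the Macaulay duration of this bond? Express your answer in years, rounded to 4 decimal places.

6.2629 years

Periodic yield y = 0.07. Discount each cash flow and weight by its year:
  t   CF        PV=CF/(1+0.07)^t    t·PV
  1        80.00        74.7664        74.7664
  2        80.00        69.8751       139.7502
  3        80.00        65.3038       195.9115
  4        80.00        61.0316       244.1265
  5        80.00        57.0389       285.1945
  6        80.00        53.3074       319.8443
  7        80.00        49.8200       348.7399
  8     1,080.00       628.5698     5,028.5587
  Σ                  1,059.7130     6,636.8918
Price P = Σ PV = 1,059.7130.
Macaulay duration = Σ(t·PV) / P = 6,636.8918 / 1,059.7130 = 6.26291 years.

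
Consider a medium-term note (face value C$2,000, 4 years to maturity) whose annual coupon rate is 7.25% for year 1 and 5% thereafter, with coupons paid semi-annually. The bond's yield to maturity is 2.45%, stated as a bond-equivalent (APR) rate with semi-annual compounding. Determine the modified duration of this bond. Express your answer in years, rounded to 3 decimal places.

3.590 years

Periodic yield y = 0.01225. First find Macaulay duration:
  t   CF        PV=CF/(1+0.01225)^t    t·PV
  1        72.50        71.6226        71.6226
  2        72.50        70.7559       141.5117
  3        50.00        48.2066       144.6198
  4        50.00        47.6232       190.4929
  5        50.00        47.0469       235.2345
  6        50.00        46.4776       278.8653
  7        50.00        45.9151       321.4057
  8     2,050.00     1,859.7372    14,877.8976
  Σ                  2,237.3851    16,261.6503
P = 2,237.3851; Macaulay duration = 16,261.6503 / 2,237.3851 = 7.26815 half-year periods = 3.63407 years.
Modified duration = D_Mac / (1 + y) = 3.63407 / 1.01225 = 3.59010 years.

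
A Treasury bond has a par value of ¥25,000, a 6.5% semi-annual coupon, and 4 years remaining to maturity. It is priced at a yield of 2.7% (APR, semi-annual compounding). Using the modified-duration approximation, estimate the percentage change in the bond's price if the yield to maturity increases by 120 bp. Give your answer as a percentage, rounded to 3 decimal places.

Periodic yield y = 0.0135. Modified duration first:
  t   CF        PV=CF/(1+0.0135)^t    t·PV
  1       812.50       801.6774       801.6774
  2       812.50       790.9989     1,581.9977
  3       812.50       780.4626     2,341.3879
  4       812.50       770.0667     3,080.2669
  5       812.50       759.8093     3,799.0465
  6       812.50       749.6885     4,498.1310
  7       812.50       739.7025     5,177.9176
  8    25,812.50    23,186.7588   185,494.0706
  Σ                 28,579.1647   206,774.4956
P = 28,579.1647; D_Mac = 7.23515 half-year periods = 3.61757 yrs; D_mod = 3.61757/(1+0.0135) = 3.56939 yrs.
ΔP/P ≈ -D_mod · Δy = -3.56939 × (+0.012) = -0.042833 = -4.2833%.

-4.283%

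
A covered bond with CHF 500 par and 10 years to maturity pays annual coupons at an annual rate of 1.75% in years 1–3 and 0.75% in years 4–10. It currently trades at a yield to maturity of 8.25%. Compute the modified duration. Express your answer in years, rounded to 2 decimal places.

8.43 years

Periodic yield y = 0.0825. First find Macaulay duration:
  t   CF        PV=CF/(1+0.0825)^t    t·PV
  1         8.75         8.0831         8.0831
  2         8.75         7.4671        14.9342
  3         8.75         6.8980        20.6941
  4         3.75         2.7310        10.9239
  5         3.75         2.5229        12.6143
  6         3.75         2.3306        13.9835
  7         3.75         2.1530        15.0707
  8         3.75         1.9889        15.9110
  9         3.75         1.8373        16.5357
  10      503.75       228.0006     2,280.0061
  Σ                    264.0124     2,408.7566
P = 264.0124; Macaulay duration = 2,408.7566 / 264.0124 = 9.12365 years.
Modified duration = D_Mac / (1 + y) = 9.12365 / 1.0825 = 8.42831 years.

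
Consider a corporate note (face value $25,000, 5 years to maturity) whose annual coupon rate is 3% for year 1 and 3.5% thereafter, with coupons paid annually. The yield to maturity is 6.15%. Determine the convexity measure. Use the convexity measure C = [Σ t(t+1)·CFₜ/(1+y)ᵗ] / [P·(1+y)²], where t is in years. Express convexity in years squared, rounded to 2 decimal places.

24.28

With y = 0.0615:
  t   CF        PV=CF/(1+0.0615)^t    t·PV        t(t+1)·PV
  1       750.00       706.5473       706.5473       1,413.0947
  2       875.00       776.5476     1,553.0951       4,659.2853
  3       875.00       731.5568     2,194.6704       8,778.6817
  4       875.00       689.1727     2,756.6908      13,783.4538
  5    25,875.00    19,199.0777    95,995.3884     575,972.3306
  Σ                 22,102.9021   103,206.3921     604,606.8461
P = 22,102.9021.
Convexity = Σ t(t+1)·PV / [P·(1+y)²] = 604,606.8461 / (22,102.9021 × 1.126782) = 24.27637.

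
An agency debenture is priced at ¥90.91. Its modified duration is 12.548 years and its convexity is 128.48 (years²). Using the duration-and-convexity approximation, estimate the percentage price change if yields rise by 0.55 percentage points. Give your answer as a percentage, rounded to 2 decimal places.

-6.71%

Duration effect: -D_mod·Δy = -12.548 × (+0.0055) = -0.069014
Convexity effect: ½·C·(Δy)² = 0.5 × 128.48 × (0.0055)² = +0.00194326
ΔP/P ≈ -0.069014 + 0.00194326 = -0.06707074
= -6.707074%.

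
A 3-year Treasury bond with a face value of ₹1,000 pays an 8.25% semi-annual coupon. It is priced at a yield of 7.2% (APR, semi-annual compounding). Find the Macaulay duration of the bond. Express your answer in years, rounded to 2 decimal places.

2.72 years

Periodic yield y = 0.036. Discount each cash flow and weight by its period:
  t   CF        PV=CF/(1+0.036)^t    t·PV
  1        41.25        39.8166        39.8166
  2        41.25        38.4330        76.8660
  3        41.25        37.0975       111.2925
  4        41.25        35.8084       143.2336
  5        41.25        34.5641       172.8205
  6     1,041.25       842.1636     5,052.9818
  Σ                  1,027.8832     5,597.0110
Price P = Σ PV = 1,027.8832.
Macaulay duration = Σ(t·PV) / P = 5,597.0110 / 1,027.8832 = 5.44518 half-year periods.
In years: 5.44518 / 2 = 2.72259 years.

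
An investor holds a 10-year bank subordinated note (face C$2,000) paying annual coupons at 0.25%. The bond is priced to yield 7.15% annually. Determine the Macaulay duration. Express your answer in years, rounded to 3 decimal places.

Periodic yield y = 0.0715. Discount each cash flow and weight by its year:
  t   CF        PV=CF/(1+0.0715)^t    t·PV
  1         5.00         4.6664         4.6664
  2         5.00         4.3550         8.7099
  3         5.00         4.0644        12.1931
  4         5.00         3.7932        15.1726
  5         5.00         3.5400        17.7002
  6         5.00         3.3038        19.8229
  7         5.00         3.0834        21.5835
  8         5.00         2.8776        23.0209
  9         5.00         2.6856        24.1703
  10    2,005.00     1,005.0615    10,050.6147
  Σ                  1,037.4308    10,197.6547
Price P = Σ PV = 1,037.4308.
Macaulay duration = Σ(t·PV) / P = 10,197.6547 / 1,037.4308 = 9.82972 years.

9.830 years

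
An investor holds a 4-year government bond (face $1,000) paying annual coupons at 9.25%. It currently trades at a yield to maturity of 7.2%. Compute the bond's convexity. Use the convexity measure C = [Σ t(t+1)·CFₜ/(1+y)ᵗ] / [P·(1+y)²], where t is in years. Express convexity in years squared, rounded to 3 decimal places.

14.733

With y = 0.072:
  t   CF        PV=CF/(1+0.072)^t    t·PV        t(t+1)·PV
  1        92.50        86.2873        86.2873         172.5746
  2        92.50        80.4919       160.9838         482.9514
  3        92.50        75.0857       225.2572         901.0287
  4     1,092.50       827.2605     3,309.0421      16,545.2106
  Σ                  1,069.1255     3,781.5704      18,101.7653
P = 1,069.1255.
Convexity = Σ t(t+1)·PV / [P·(1+y)²] = 18,101.7653 / (1,069.1255 × 1.149184) = 14.73339.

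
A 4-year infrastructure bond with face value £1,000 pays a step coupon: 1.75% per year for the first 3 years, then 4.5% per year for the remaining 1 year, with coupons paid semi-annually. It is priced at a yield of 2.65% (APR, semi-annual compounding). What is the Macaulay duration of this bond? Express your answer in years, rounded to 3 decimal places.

Periodic yield y = 0.01325. Discount each cash flow and weight by its period:
  t   CF        PV=CF/(1+0.01325)^t    t·PV
  1         8.75         8.6356         8.6356
  2         8.75         8.5227        17.0453
  3         8.75         8.4112        25.2336
  4         8.75         8.3012        33.2049
  5         8.75         8.1927        40.9633
  6         8.75         8.0855        48.5132
  7        22.50        20.5195       143.6363
  8     1,022.50       920.3021     7,362.4169
  Σ                    990.9704     7,679.6490
Price P = Σ PV = 990.9704.
Macaulay duration = Σ(t·PV) / P = 7,679.6490 / 990.9704 = 7.74962 half-year periods.
In years: 7.74962 / 2 = 3.87481 years.

3.875 years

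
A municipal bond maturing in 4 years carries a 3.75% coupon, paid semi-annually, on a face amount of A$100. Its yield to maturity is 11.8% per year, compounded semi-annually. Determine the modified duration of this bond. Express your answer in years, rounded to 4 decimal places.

Periodic yield y = 0.059. First find Macaulay duration:
  t   CF        PV=CF/(1+0.059)^t    t·PV
  1        1.875         1.7705         1.7705
  2        1.875         1.6719         3.3438
  3        1.875         1.5788         4.7363
  4        1.875         1.4908         5.9632
  5        1.875         1.4077         7.0387
  6        1.875         1.3293         7.9758
  7        1.875         1.2552         8.7867
  8      101.875        64.4021       515.2167
  Σ                     74.9064       554.8317
P = 74.9064; Macaulay duration = 554.8317 / 74.9064 = 7.40700 half-year periods = 3.70350 years.
Modified duration = D_Mac / (1 + y) = 3.70350 / 1.059 = 3.49717 years.

3.4972 years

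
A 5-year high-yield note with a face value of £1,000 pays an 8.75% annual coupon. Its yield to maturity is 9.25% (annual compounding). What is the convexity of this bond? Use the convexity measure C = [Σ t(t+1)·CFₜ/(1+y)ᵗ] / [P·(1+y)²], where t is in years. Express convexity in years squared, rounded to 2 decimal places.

With y = 0.0925:
  t   CF        PV=CF/(1+0.0925)^t    t·PV        t(t+1)·PV
  1        87.50        80.0915        80.0915         160.1831
  2        87.50        73.3103       146.6207         439.8620
  3        87.50        67.1033       201.3098         805.2393
  4        87.50        61.4218       245.6870       1,228.4352
  5     1,087.50       698.7503     3,493.7517      20,962.5105
  Σ                    980.6772     4,167.4608      23,596.2300
P = 980.6772.
Convexity = Σ t(t+1)·PV / [P·(1+y)²] = 23,596.2300 / (980.6772 × 1.193556) = 20.15922.

20.16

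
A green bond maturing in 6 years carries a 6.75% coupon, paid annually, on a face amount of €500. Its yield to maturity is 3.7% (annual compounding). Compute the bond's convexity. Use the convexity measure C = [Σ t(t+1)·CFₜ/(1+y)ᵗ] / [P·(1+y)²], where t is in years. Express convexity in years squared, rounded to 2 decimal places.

With y = 0.037:
  t   CF        PV=CF/(1+0.037)^t    t·PV        t(t+1)·PV
  1        33.75        32.5458        32.5458          65.0916
  2        33.75        31.3846        62.7692         188.3075
  3        33.75        30.2648        90.7943         363.1773
  4        33.75        29.1849       116.7397         583.6987
  5        33.75        28.1436       140.7181         844.3087
  6       533.75       429.2056     2,575.2334      18,026.6340
  Σ                    580.7293     3,018.8006      20,071.2178
P = 580.7293.
Convexity = Σ t(t+1)·PV / [P·(1+y)²] = 20,071.2178 / (580.7293 × 1.075369) = 32.13975.

32.14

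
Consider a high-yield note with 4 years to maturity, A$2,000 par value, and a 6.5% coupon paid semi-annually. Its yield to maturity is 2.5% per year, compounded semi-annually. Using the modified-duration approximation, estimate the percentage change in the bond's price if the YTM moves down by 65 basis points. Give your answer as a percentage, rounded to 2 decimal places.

Periodic yield y = 0.0125. Modified duration first:
  t   CF        PV=CF/(1+0.0125)^t    t·PV
  1        65.00        64.1975        64.1975
  2        65.00        63.4050       126.8099
  3        65.00        62.6222       187.8666
  4        65.00        61.8491       247.3963
  5        65.00        61.0855       305.4275
  6        65.00        60.3314       361.9882
  7        65.00        59.5865       417.1057
  8     2,065.00     1,869.6478    14,957.1823
  Σ                  2,302.7250    16,667.9742
P = 2,302.7250; D_Mac = 7.23837 half-year periods = 3.61918 yrs; D_mod = 3.61918/(1+0.0125) = 3.57450 yrs.
ΔP/P ≈ -D_mod · Δy = -3.57450 × (-0.0065) = +0.023234 = +2.3234%.

+2.32%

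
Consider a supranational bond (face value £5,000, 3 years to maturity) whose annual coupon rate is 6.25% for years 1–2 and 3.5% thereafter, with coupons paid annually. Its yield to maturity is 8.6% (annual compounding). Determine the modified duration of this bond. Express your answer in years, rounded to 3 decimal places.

2.594 years

Periodic yield y = 0.086. First find Macaulay duration:
  t   CF        PV=CF/(1+0.086)^t    t·PV
  1       312.50       287.7532       287.7532
  2       312.50       264.9661       529.9323
  3     5,175.00     4,040.3676    12,121.1028
  Σ                  4,593.0869    12,938.7883
P = 4,593.0869; Macaulay duration = 12,938.7883 / 4,593.0869 = 2.81701 years.
Modified duration = D_Mac / (1 + y) = 2.81701 / 1.086 = 2.59394 years.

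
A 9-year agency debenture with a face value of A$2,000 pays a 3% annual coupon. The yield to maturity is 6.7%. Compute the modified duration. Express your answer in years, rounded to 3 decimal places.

Periodic yield y = 0.067. First find Macaulay duration:
  t   CF        PV=CF/(1+0.067)^t    t·PV
  1        60.00        56.2324        56.2324
  2        60.00        52.7014       105.4029
  3        60.00        49.3922       148.1765
  4        60.00        46.2907       185.1627
  5        60.00        43.3840       216.9198
  6        60.00        40.6598       243.9585
  7        60.00        38.1066       266.7463
  8        60.00        35.7138       285.7103
  9     2,060.00     1,149.1784    10,342.6054
  Σ                  1,511.6592    11,850.9147
P = 1,511.6592; Macaulay duration = 11,850.9147 / 1,511.6592 = 7.83967 years.
Modified duration = D_Mac / (1 + y) = 7.83967 / 1.067 = 7.34740 years.

7.347 years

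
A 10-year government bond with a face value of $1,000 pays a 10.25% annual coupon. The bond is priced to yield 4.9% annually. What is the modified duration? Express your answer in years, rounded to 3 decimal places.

6.911 years

Periodic yield y = 0.049. First find Macaulay duration:
  t   CF        PV=CF/(1+0.049)^t    t·PV
  1       102.50        97.7121        97.7121
  2       102.50        93.1479       186.2957
  3       102.50        88.7968       266.3905
  4       102.50        84.6490       338.5961
  5       102.50        80.6950       403.4748
  6       102.50        76.9256       461.5536
  7       102.50        73.3323       513.3263
  8       102.50        69.9069       559.2551
  9       102.50        66.6415       599.7731
  10    1,102.50       683.3193     6,833.1935
  Σ                  1,415.1264    10,259.5707
P = 1,415.1264; Macaulay duration = 10,259.5707 / 1,415.1264 = 7.24993 years.
Modified duration = D_Mac / (1 + y) = 7.24993 / 1.049 = 6.91128 years.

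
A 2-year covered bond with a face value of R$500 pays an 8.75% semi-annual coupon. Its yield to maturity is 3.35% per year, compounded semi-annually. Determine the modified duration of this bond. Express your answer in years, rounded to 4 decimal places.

Periodic yield y = 0.01675. First find Macaulay duration:
  t   CF        PV=CF/(1+0.01675)^t    t·PV
  1       21.875        21.5146        21.5146
  2       21.875        21.1602        42.3204
  3       21.875        20.8116        62.4348
  4      521.875       488.3259     1,953.3036
  Σ                    551.8123     2,079.5735
P = 551.8123; Macaulay duration = 2,079.5735 / 551.8123 = 3.76862 half-year periods = 1.88431 years.
Modified duration = D_Mac / (1 + y) = 1.88431 / 1.01675 = 1.85327 years.

1.8533 years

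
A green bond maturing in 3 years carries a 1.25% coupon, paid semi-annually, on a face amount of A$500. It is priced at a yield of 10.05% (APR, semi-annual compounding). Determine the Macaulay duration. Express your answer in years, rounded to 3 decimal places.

Periodic yield y = 0.05025. Discount each cash flow and weight by its period:
  t   CF        PV=CF/(1+0.05025)^t    t·PV
  1        3.125         2.9755         2.9755
  2        3.125         2.8331         5.6662
  3        3.125         2.6976         8.0927
  4        3.125         2.5685        10.2740
  5        3.125         2.4456        12.2280
  6      503.125       374.9037     2,249.4224
  Σ                    388.4240     2,288.6588
Price P = Σ PV = 388.4240.
Macaulay duration = Σ(t·PV) / P = 2,288.6588 / 388.4240 = 5.89217 half-year periods.
In years: 5.89217 / 2 = 2.94608 years.

2.946 years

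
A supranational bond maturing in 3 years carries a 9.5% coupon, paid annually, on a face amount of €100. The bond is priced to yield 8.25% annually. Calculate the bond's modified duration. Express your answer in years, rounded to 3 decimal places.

Periodic yield y = 0.0825. First find Macaulay duration:
  t   CF        PV=CF/(1+0.0825)^t    t·PV
  1         9.50         8.7760         8.7760
  2         9.50         8.1071        16.2143
  3       109.50        86.3238       258.9713
  Σ                    103.2069       283.9616
P = 103.2069; Macaulay duration = 283.9616 / 103.2069 = 2.75138 years.
Modified duration = D_Mac / (1 + y) = 2.75138 / 1.0825 = 2.54169 years.

2.542 years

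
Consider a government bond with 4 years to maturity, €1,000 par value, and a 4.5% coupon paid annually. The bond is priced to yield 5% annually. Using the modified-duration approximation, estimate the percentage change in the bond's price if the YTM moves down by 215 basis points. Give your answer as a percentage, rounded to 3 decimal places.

Periodic yield y = 0.05. Modified duration first:
  t   CF        PV=CF/(1+0.05)^t    t·PV
  1        45.00        42.8571        42.8571
  2        45.00        40.8163        81.6327
  3        45.00        38.8727       116.6181
  4     1,045.00       859.7241     3,438.8963
  Σ                    982.2702     3,680.0042
P = 982.2702; D_Mac = 3.74643 yrs; D_mod = 3.74643/(1+0.05) = 3.56803 yrs.
ΔP/P ≈ -D_mod · Δy = -3.56803 × (-0.0215) = +0.076713 = +7.6713%.

+7.671%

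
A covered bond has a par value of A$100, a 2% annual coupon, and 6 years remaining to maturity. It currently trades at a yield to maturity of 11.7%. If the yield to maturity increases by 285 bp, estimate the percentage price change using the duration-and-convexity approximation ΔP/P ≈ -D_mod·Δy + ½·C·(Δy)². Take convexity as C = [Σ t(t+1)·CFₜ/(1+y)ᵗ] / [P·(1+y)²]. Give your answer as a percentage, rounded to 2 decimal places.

With y = 0.117:
  t   CF        PV=CF/(1+0.117)^t    t·PV        t(t+1)·PV
  1         2.00         1.7905         1.7905           3.5810
  2         2.00         1.6030         3.2059           9.6178
  3         2.00         1.4351         4.3052          17.2207
  4         2.00         1.2847         5.1390          25.6949
  5         2.00         1.1502         5.7509          34.5053
  6       102.00        52.5147       315.0884       2,205.6186
  Σ                     59.7782       335.2799       2,296.2384
P = 59.7782; D_Mac = 5.60873 yrs; D_mod = 5.02125 yrs; C = 30.78704.
Duration effect: -5.02125 × (+0.0285) = -0.143106
Convexity effect: 0.5 × 30.78704 × (0.0285)² = +0.0125034
ΔP/P ≈ -0.143106 + 0.0125034 = -0.130602 = -13.0602%.

-13.06%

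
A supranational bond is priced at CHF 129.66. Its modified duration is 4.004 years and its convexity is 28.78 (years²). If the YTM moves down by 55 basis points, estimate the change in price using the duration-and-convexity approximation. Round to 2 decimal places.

+CHF 2.91

Duration effect: -D_mod·Δy = -4.004 × (-0.0055) = +0.022022
Convexity effect: ½·C·(Δy)² = 0.5 × 28.78 × (-0.0055)² = +0.0004352975
ΔP/P ≈ +0.022022 + 0.0004352975 = +0.0224572975
ΔP ≈ 129.66 × (+0.0224572975) = +2.91181319385.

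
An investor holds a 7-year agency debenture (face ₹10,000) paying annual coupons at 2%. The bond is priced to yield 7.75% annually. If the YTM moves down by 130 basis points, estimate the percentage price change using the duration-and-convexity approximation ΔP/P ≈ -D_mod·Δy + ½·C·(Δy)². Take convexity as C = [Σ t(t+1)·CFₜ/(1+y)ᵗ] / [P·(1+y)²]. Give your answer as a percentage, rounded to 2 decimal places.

With y = 0.0775:
  t   CF        PV=CF/(1+0.0775)^t    t·PV        t(t+1)·PV
  1       200.00       185.6148       185.6148         371.2297
  2       200.00       172.2644       344.5287       1,033.5862
  3       200.00       159.8741       479.6224       1,918.4894
  4       200.00       148.3751       593.5002       2,967.5010
  5       200.00       137.7031       688.5153       4,131.0919
  6       200.00       127.7987       766.7920       5,367.5440
  7    10,200.00     6,048.9392    42,342.5745     338,740.5957
  Σ                  6,980.5693    45,401.1479     354,530.0379
P = 6,980.5693; D_Mac = 6.50393 yrs; D_mod = 6.03613 yrs; C = 43.74492.
Duration effect: -6.03613 × (-0.013) = +0.078470
Convexity effect: 0.5 × 43.74492 × (-0.013)² = +0.0036964
ΔP/P ≈ +0.078470 + 0.0036964 = +0.082166 = +8.2166%.

+8.22%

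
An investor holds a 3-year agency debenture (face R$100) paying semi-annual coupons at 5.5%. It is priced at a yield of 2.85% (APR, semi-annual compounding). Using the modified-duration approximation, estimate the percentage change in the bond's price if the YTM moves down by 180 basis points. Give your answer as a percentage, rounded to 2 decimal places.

Periodic yield y = 0.01425. Modified duration first:
  t   CF        PV=CF/(1+0.01425)^t    t·PV
  1         2.75         2.7114         2.7114
  2         2.75         2.6733         5.3465
  3         2.75         2.6357         7.9071
  4         2.75         2.5987        10.3947
  5         2.75         2.5622        12.8108
  6       102.75        94.3869       566.3214
  Σ                    107.5681       605.4920
P = 107.5681; D_Mac = 5.62892 half-year periods = 2.81446 yrs; D_mod = 2.81446/(1+0.01425) = 2.77492 yrs.
ΔP/P ≈ -D_mod · Δy = -2.77492 × (-0.018) = +0.049948 = +4.9948%.

+4.99%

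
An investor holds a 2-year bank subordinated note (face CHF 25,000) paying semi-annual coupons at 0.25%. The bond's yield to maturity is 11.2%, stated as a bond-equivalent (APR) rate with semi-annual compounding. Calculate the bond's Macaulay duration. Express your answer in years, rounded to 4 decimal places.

1.9958 years

Periodic yield y = 0.056. Discount each cash flow and weight by its period:
  t   CF        PV=CF/(1+0.056)^t    t·PV
  1        31.25        29.5928        29.5928
  2        31.25        28.0235        56.0470
  3        31.25        26.5374        79.6122
  4    25,031.25    20,129.2162    80,516.8649
  Σ                 20,213.3699    80,682.1169
Price P = Σ PV = 20,213.3699.
Macaulay duration = Σ(t·PV) / P = 80,682.1169 / 20,213.3699 = 3.99152 half-year periods.
In years: 3.99152 / 2 = 1.99576 years.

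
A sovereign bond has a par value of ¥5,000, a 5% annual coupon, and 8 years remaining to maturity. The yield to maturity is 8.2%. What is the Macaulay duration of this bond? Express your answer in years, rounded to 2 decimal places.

Periodic yield y = 0.082. Discount each cash flow and weight by its year:
  t   CF        PV=CF/(1+0.082)^t    t·PV
  1       250.00       231.0536       231.0536
  2       250.00       213.5431       427.0861
  3       250.00       197.3596       592.0788
  4       250.00       182.4026       729.6103
  5       250.00       168.5791       842.8954
  6       250.00       155.8032       934.8194
  7       250.00       143.9956     1,007.9691
  8     5,250.00     2,794.7388    22,357.9100
  Σ                  4,087.4755    27,123.4228
Price P = Σ PV = 4,087.4755.
Macaulay duration = Σ(t·PV) / P = 27,123.4228 / 4,087.4755 = 6.63574 years.

6.64 years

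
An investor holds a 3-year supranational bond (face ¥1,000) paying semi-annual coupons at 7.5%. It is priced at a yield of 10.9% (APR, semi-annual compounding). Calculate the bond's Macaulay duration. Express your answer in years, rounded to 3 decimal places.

Periodic yield y = 0.0545. Discount each cash flow and weight by its period:
  t   CF        PV=CF/(1+0.0545)^t    t·PV
  1        37.50        35.5619        35.5619
  2        37.50        33.7239        67.4478
  3        37.50        31.9810        95.9429
  4        37.50        30.3281       121.3123
  5        37.50        28.7606       143.8031
  6     1,037.50       754.5858     4,527.5145
  Σ                    914.9412     4,991.5826
Price P = Σ PV = 914.9412.
Macaulay duration = Σ(t·PV) / P = 4,991.5826 / 914.9412 = 5.45563 half-year periods.
In years: 5.45563 / 2 = 2.72782 years.

2.728 years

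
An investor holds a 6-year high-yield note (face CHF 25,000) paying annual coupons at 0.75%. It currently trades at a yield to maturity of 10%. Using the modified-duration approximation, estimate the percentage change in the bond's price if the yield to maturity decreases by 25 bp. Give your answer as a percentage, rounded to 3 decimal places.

Periodic yield y = 0.1. Modified duration first:
  t   CF        PV=CF/(1+0.1)^t    t·PV
  1       187.50       170.4545       170.4545
  2       187.50       154.9587       309.9174
  3       187.50       140.8715       422.6146
  4       187.50       128.0650       512.2601
  5       187.50       116.4227       582.1137
  6    25,187.50    14,217.6871    85,306.1227
  Σ                 14,928.4596    87,303.4830
P = 14,928.4596; D_Mac = 5.84812 yrs; D_mod = 5.84812/(1+0.1) = 5.31648 yrs.
ΔP/P ≈ -D_mod · Δy = -5.31648 × (-0.0025) = +0.013291 = +1.3291%.

+1.329%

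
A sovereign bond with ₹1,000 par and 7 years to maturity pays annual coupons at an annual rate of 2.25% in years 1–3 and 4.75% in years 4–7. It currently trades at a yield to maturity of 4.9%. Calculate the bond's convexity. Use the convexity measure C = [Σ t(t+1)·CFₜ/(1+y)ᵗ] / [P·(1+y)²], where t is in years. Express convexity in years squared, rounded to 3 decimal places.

With y = 0.049:
  t   CF        PV=CF/(1+0.049)^t    t·PV        t(t+1)·PV
  1        22.50        21.4490        21.4490          42.8980
  2        22.50        20.4471        40.8942         122.6825
  3        22.50        19.4920        58.4760         233.9038
  4        47.50        39.2276       156.9104         784.5519
  5        47.50        37.3952       186.9761       1,121.8568
  6        47.50        35.6485       213.8907       1,497.2350
  7     1,047.50       749.4206     5,245.9440      41,967.5524
  Σ                    923.0799     5,924.5404      45,770.6804
P = 923.0799.
Convexity = Σ t(t+1)·PV / [P·(1+y)²] = 45,770.6804 / (923.0799 × 1.100401) = 45.06061.

45.061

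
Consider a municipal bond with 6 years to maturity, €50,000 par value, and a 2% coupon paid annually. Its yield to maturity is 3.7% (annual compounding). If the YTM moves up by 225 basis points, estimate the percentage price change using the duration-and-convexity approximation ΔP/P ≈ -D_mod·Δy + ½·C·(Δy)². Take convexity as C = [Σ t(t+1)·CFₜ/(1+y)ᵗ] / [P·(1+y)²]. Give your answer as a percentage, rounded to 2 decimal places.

With y = 0.037:
  t   CF        PV=CF/(1+0.037)^t    t·PV        t(t+1)·PV
  1     1,000.00       964.3202       964.3202       1,928.6403
  2     1,000.00       929.9134     1,859.8267       5,579.4802
  3     1,000.00       896.7342     2,690.2026      10,760.8103
  4     1,000.00       864.7389     3,458.9554      17,294.7771
  5     1,000.00       833.8851     4,169.4255      25,016.5532
  6    51,000.00    41,010.7430   246,064.4581   1,722,451.2068
  Σ                 45,500.3347   259,207.1885   1,783,031.4680
P = 45,500.3347; D_Mac = 5.69682 yrs; D_mod = 5.49356 yrs; C = 36.44072.
Duration effect: -5.49356 × (+0.0225) = -0.123605
Convexity effect: 0.5 × 36.44072 × (0.0225)² = +0.0092241
ΔP/P ≈ -0.123605 + 0.0092241 = -0.114381 = -11.4381%.

-11.44%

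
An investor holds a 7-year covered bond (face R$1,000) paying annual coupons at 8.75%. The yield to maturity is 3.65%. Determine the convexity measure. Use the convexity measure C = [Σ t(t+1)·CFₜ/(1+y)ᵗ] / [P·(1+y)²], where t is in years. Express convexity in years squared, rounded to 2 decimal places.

39.54

With y = 0.0365:
  t   CF        PV=CF/(1+0.0365)^t    t·PV        t(t+1)·PV
  1        87.50        84.4187        84.4187         168.8374
  2        87.50        81.4459       162.8919         488.6756
  3        87.50        78.5778       235.7335         942.9342
  4        87.50        75.8108       303.2430       1,516.2151
  5        87.50        73.1411       365.7055       2,194.2332
  6        87.50        70.5655       423.3928       2,963.7496
  7     1,087.50       846.1437     5,923.0058      47,384.0467
  Σ                  1,310.1035     7,498.3913      55,658.6918
P = 1,310.1035.
Convexity = Σ t(t+1)·PV / [P·(1+y)²] = 55,658.6918 / (1,310.1035 × 1.074332) = 39.54474.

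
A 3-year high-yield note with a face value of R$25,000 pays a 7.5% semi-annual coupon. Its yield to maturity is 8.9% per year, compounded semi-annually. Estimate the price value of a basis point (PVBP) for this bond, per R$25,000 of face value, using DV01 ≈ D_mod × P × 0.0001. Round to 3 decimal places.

R$6.312

Periodic yield y = 0.0445.
  t   CF        PV=CF/(1+0.0445)^t    t·PV
  1       937.50       897.5586       897.5586
  2       937.50       859.3189     1,718.6379
  3       937.50       822.7084     2,468.1253
  4       937.50       787.6577     3,150.6306
  5       937.50       754.1002     3,770.5010
  6    25,937.50    19,974.5704   119,847.4226
  Σ                 24,095.9143   131,852.8760
P = 24,095.9143; D_Mac = 5.47200 half-year periods = 2.73600 yrs; D_mod = 2.61944 yrs.
DV01 ≈ 2.61944 × 24,095.9143 × 0.0001 = 6.311770.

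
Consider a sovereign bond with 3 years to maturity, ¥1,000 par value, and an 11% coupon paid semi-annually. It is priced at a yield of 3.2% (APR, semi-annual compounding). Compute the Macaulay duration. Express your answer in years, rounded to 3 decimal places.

Periodic yield y = 0.016. Discount each cash flow and weight by its period:
  t   CF        PV=CF/(1+0.016)^t    t·PV
  1        55.00        54.1339        54.1339
  2        55.00        53.2814       106.5627
  3        55.00        52.4423       157.3268
  4        55.00        51.6164       206.4657
  5        55.00        50.8036       254.0178
  6     1,055.00       959.1581     5,754.9488
  Σ                  1,221.4356     6,533.4557
Price P = Σ PV = 1,221.4356.
Macaulay duration = Σ(t·PV) / P = 6,533.4557 / 1,221.4356 = 5.34900 half-year periods.
In years: 5.34900 / 2 = 2.67450 years.

2.674 years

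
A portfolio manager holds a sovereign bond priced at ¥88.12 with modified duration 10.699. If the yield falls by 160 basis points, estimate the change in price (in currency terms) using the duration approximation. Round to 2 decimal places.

+¥15.08

Duration approximation: ΔP/P ≈ -D_mod · Δy = -10.699 × (-0.016) = +0.171184.
ΔP ≈ 88.12 × (+0.171184) = +15.08473408.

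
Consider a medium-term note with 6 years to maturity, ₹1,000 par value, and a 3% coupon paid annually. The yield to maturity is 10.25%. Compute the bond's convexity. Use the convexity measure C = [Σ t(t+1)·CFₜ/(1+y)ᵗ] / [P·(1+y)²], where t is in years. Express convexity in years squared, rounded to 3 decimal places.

With y = 0.1025:
  t   CF        PV=CF/(1+0.1025)^t    t·PV        t(t+1)·PV
  1        30.00        27.2109        27.2109          54.4218
  2        30.00        24.6811        49.3621         148.0864
  3        30.00        22.3865        67.1594         268.6375
  4        30.00        20.3052        81.2207         406.1036
  5        30.00        18.4174        92.0870         552.5219
  6     1,030.00       573.5425     3,441.2552      24,088.7867
  Σ                    686.5435     3,758.2954      25,518.5580
P = 686.5435.
Convexity = Σ t(t+1)·PV / [P·(1+y)²] = 25,518.5580 / (686.5435 × 1.215506) = 30.57953.

30.580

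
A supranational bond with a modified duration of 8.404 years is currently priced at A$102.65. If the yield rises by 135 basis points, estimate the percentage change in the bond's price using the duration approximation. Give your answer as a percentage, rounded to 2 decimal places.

Duration approximation: ΔP/P ≈ -D_mod · Δy = -8.404 × (+0.0135) = -0.113454.
As a percentage: -11.3454%.

-11.35%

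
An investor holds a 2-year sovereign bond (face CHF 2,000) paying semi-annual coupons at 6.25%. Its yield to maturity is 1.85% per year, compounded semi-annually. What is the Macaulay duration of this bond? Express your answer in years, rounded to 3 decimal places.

1.915 years

Periodic yield y = 0.00925. Discount each cash flow and weight by its period:
  t   CF        PV=CF/(1+0.00925)^t    t·PV
  1        62.50        61.9272        61.9272
  2        62.50        61.3596       122.7192
  3        62.50        60.7972       182.3917
  4     2,062.50     1,987.9201     7,951.6804
  Σ                  2,172.0041     8,318.7184
Price P = Σ PV = 2,172.0041.
Macaulay duration = Σ(t·PV) / P = 8,318.7184 / 2,172.0041 = 3.82997 half-year periods.
In years: 3.82997 / 2 = 1.91499 years.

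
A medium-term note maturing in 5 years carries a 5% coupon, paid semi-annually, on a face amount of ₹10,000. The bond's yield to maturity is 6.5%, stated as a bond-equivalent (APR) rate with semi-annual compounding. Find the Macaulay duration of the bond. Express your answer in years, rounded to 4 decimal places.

4.4647 years

Periodic yield y = 0.0325. Discount each cash flow and weight by its period:
  t   CF        PV=CF/(1+0.0325)^t    t·PV
  1       250.00       242.1308       242.1308
  2       250.00       234.5092       469.0184
  3       250.00       227.1276       681.3827
  4       250.00       219.9783       879.9130
  5       250.00       213.0540     1,065.2700
  6       250.00       206.3477     1,238.0862
  7       250.00       199.8525     1,398.9675
  8       250.00       193.5617     1,548.4940
  9       250.00       187.4690     1,687.2210
  10   10,250.00     7,444.2896    74,442.8964
  Σ                  9,368.3204    83,653.3800
Price P = Σ PV = 9,368.3204.
Macaulay duration = Σ(t·PV) / P = 83,653.3800 / 9,368.3204 = 8.92939 half-year periods.
In years: 8.92939 / 2 = 4.46469 years.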